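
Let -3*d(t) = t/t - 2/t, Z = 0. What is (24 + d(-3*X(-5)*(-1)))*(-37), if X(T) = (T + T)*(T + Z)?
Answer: -197062/225 ≈ -875.83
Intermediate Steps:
X(T) = 2*T² (X(T) = (T + T)*(T + 0) = (2*T)*T = 2*T²)
d(t) = -⅓ + 2/(3*t) (d(t) = -(t/t - 2/t)/3 = -(1 - 2/t)/3 = -⅓ + 2/(3*t))
(24 + d(-3*X(-5)*(-1)))*(-37) = (24 + (2 - (-6*(-5)²)*(-1))/(3*((-6*(-5)²*(-1)))))*(-37) = (24 + (2 - (-6*25)*(-1))/(3*((-6*25*(-1)))))*(-37) = (24 + (2 - (-3*50)*(-1))/(3*((-3*50*(-1)))))*(-37) = (24 + (2 - (-150)*(-1))/(3*((-150*(-1)))))*(-37) = (24 + (⅓)*(2 - 1*150)/150)*(-37) = (24 + (⅓)*(1/150)*(2 - 150))*(-37) = (24 + (⅓)*(1/150)*(-148))*(-37) = (24 - 74/225)*(-37) = (5326/225)*(-37) = -197062/225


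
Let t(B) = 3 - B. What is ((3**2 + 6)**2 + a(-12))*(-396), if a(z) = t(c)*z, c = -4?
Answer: -55836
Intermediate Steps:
a(z) = 7*z (a(z) = (3 - 1*(-4))*z = (3 + 4)*z = 7*z)
((3**2 + 6)**2 + a(-12))*(-396) = ((3**2 + 6)**2 + 7*(-12))*(-396) = ((9 + 6)**2 - 84)*(-396) = (15**2 - 84)*(-396) = (225 - 84)*(-396) = 141*(-396) = -55836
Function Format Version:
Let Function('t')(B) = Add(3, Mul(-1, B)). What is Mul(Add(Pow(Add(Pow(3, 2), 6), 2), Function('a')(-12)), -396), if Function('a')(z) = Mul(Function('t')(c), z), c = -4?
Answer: -55836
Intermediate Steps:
Function('a')(z) = Mul(7, z) (Function('a')(z) = Mul(Add(3, Mul(-1, -4)), z) = Mul(Add(3, 4), z) = Mul(7, z))
Mul(Add(Pow(Add(Pow(3, 2), 6), 2), Function('a')(-12)), -396) = Mul(Add(Pow(Add(Pow(3, 2), 6), 2), Mul(7, -12)), -396) = Mul(Add(Pow(Add(9, 6), 2), -84), -396) = Mul(Add(Pow(15, 2), -84), -396) = Mul(Add(225, -84), -396) = Mul(141, -396) = -55836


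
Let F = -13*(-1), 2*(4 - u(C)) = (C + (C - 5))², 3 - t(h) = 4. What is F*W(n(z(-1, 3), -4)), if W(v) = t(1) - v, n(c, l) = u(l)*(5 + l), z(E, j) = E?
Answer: 2067/2 ≈ 1033.5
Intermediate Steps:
t(h) = -1 (t(h) = 3 - 1*4 = 3 - 4 = -1)
u(C) = 4 - (-5 + 2*C)²/2 (u(C) = 4 - (C + (C - 5))²/2 = 4 - (C + (-5 + C))²/2 = 4 - (-5 + 2*C)²/2)
n(c, l) = (4 - (-5 + 2*l)²/2)*(5 + l)
F = 13
W(v) = -1 - v
F*W(n(z(-1, 3), -4)) = 13*(-1 - (-85/2 - 2*(-4)³ + (83/2)*(-4))) = 13*(-1 - (-85/2 - 2*(-64) - 166)) = 13*(-1 - (-85/2 + 128 - 166)) = 13*(-1 - 1*(-161/2)) = 13*(-1 + 161/2) = 13*(159/2) = 2067/2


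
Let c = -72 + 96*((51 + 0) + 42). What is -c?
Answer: -8856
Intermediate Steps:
c = 8856 (c = -72 + 96*(51 + 42) = -72 + 96*93 = -72 + 8928 = 8856)
-c = -1*8856 = -8856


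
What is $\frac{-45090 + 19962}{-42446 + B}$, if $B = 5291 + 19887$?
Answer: $\frac{2094}{1439} \approx 1.4552$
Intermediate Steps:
$B = 25178$
$\frac{-45090 + 19962}{-42446 + B} = \frac{-45090 + 19962}{-42446 + 25178} = - \frac{25128}{-17268} = \left(-25128\right) \left(- \frac{1}{17268}\right) = \frac{2094}{1439}$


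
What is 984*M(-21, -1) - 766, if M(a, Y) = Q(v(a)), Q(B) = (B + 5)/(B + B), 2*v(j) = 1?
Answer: 4646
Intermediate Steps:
v(j) = ½ (v(j) = (½)*1 = ½)
Q(B) = (5 + B)/(2*B) (Q(B) = (5 + B)/((2*B)) = (5 + B)*(1/(2*B)) = (5 + B)/(2*B))
M(a, Y) = 11/2 (M(a, Y) = (5 + ½)/(2*(½)) = (½)*2*(11/2) = 11/2)
984*M(-21, -1) - 766 = 984*(11/2) - 766 = 5412 - 766 = 4646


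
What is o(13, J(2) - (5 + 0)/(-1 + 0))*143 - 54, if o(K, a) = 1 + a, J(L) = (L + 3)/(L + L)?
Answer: 3931/4 ≈ 982.75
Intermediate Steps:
J(L) = (3 + L)/(2*L) (J(L) = (3 + L)/((2*L)) = (3 + L)*(1/(2*L)) = (3 + L)/(2*L))
o(13, J(2) - (5 + 0)/(-1 + 0))*143 - 54 = (1 + ((½)*(3 + 2)/2 - (5 + 0)/(-1 + 0)))*143 - 54 = (1 + ((½)*(½)*5 - 5/(-1)))*143 - 54 = (1 + (5/4 - 5*(-1)))*143 - 54 = (1 + (5/4 - 1*(-5)))*143 - 54 = (1 + (5/4 + 5))*143 - 54 = (1 + 25/4)*143 - 54 = (29/4)*143 - 54 = 4147/4 - 54 = 3931/4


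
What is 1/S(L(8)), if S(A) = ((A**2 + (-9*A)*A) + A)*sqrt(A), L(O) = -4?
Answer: I/264 ≈ 0.0037879*I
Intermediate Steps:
S(A) = sqrt(A)*(A - 8*A**2) (S(A) = ((A**2 - 9*A**2) + A)*sqrt(A) = (-8*A**2 + A)*sqrt(A) = (A - 8*A**2)*sqrt(A) = sqrt(A)*(A - 8*A**2))
1/S(L(8)) = 1/((-4)**(3/2)*(1 - 8*(-4))) = 1/((-8*I)*(1 + 32)) = 1/(-8*I*33) = 1/(-264*I) = I/264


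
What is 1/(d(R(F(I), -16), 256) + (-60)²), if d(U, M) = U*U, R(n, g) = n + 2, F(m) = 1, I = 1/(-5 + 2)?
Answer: 1/3609 ≈ 0.00027709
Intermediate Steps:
I = -⅓ (I = 1/(-3) = -⅓ ≈ -0.33333)
R(n, g) = 2 + n
d(U, M) = U²
1/(d(R(F(I), -16), 256) + (-60)²) = 1/((2 + 1)² + (-60)²) = 1/(3² + 3600) = 1/(9 + 3600) = 1/3609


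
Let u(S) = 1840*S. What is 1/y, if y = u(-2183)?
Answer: -1/4016720 ≈ -2.4896e-7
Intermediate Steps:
y = -4016720 (y = 1840*(-2183) = -4016720)
1/y = 1/(-4016720) = -1/4016720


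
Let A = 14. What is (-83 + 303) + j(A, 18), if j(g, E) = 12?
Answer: 232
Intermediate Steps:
(-83 + 303) + j(A, 18) = (-83 + 303) + 12 = 220 + 12 = 232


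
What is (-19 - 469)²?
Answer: 238144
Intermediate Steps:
(-19 - 469)² = (-488)² = 238144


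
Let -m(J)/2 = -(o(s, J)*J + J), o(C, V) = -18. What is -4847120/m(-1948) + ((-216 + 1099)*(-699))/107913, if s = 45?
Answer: -23497782371/297803909 ≈ -78.904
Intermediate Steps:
m(J) = -34*J (m(J) = -(-2)*(-18*J + J) = -(-2)*(-17*J) = -34*J)
-4847120/m(-1948) + ((-216 + 1099)*(-699))/107913 = -4847120/((-34*(-1948))) + ((-216 + 1099)*(-699))/107913 = -4847120/66232 + (883*(-699))*(1/107913) = -4847120*1/66232 - 617217*1/107913 = -605890/8279 - 205739/35971 = -23497782371/297803909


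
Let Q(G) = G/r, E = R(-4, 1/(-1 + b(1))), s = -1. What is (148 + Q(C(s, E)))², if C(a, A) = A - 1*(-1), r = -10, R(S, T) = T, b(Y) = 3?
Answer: 8743849/400 ≈ 21860.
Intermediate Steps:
E = ½ (E = 1/(-1 + 3) = 1/2 = ½ ≈ 0.50000)
C(a, A) = 1 + A (C(a, A) = A + 1 = 1 + A)
Q(G) = -G/10 (Q(G) = G/(-10) = G*(-⅒) = -G/10)
(148 + Q(C(s, E)))² = (148 - (1 + ½)/10)² = (148 - ⅒*3/2)² = (148 - 3/20)² = (2957/20)² = 8743849/400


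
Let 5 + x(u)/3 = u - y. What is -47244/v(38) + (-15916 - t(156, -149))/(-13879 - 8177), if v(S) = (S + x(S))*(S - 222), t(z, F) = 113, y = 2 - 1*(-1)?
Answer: 14786757/5411072 ≈ 2.7327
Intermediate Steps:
y = 3 (y = 2 + 1 = 3)
x(u) = -24 + 3*u (x(u) = -15 + 3*(u - 1*3) = -15 + 3*(u - 3) = -15 + 3*(-3 + u) = -15 + (-9 + 3*u) = -24 + 3*u)
v(S) = (-222 + S)*(-24 + 4*S) (v(S) = (S + (-24 + 3*S))*(S - 222) = (-24 + 4*S)*(-222 + S) = (-222 + S)*(-24 + 4*S))
-47244/v(38) + (-15916 - t(156, -149))/(-13879 - 8177) = -47244/(5328 - 912*38 + 4*38**2) + (-15916 - 1*113)/(-13879 - 8177) = -47244/(5328 - 34656 + 4*1444) + (-15916 - 113)/(-22056) = -47244/(5328 - 34656 + 5776) - 16029*(-1/22056) = -47244/(-23552) + 5343/7352 = -47244*(-1/23552) + 5343/7352 = 11811/5888 + 5343/7352 = 14786757/5411072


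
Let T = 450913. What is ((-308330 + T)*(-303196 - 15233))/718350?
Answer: -15134187369/239450 ≈ -63204.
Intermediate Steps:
((-308330 + T)*(-303196 - 15233))/718350 = ((-308330 + 450913)*(-303196 - 15233))/718350 = (142583*(-318429))*(1/718350) = -45402562107*1/718350 = -15134187369/239450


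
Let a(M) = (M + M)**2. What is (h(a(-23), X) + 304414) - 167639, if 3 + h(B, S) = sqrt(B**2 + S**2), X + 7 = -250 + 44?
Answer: 136772 + 5*sqrt(180913) ≈ 1.3890e+5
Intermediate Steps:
X = -213 (X = -7 + (-250 + 44) = -7 - 206 = -213)
a(M) = 4*M**2 (a(M) = (2*M)**2 = 4*M**2)
h(B, S) = -3 + sqrt(B**2 + S**2)
(h(a(-23), X) + 304414) - 167639 = ((-3 + sqrt((4*(-23)**2)**2 + (-213)**2)) + 304414) - 167639 = ((-3 + sqrt((4*529)**2 + 45369)) + 304414) - 167639 = ((-3 + sqrt(2116**2 + 45369)) + 304414) - 167639 = ((-3 + sqrt(4477456 + 45369)) + 304414) - 167639 = ((-3 + sqrt(4522825)) + 304414) - 167639 = ((-3 + 5*sqrt(180913)) + 304414) - 167639 = (304411 + 5*sqrt(180913)) - 167639 = 136772 + 5*sqrt(180913)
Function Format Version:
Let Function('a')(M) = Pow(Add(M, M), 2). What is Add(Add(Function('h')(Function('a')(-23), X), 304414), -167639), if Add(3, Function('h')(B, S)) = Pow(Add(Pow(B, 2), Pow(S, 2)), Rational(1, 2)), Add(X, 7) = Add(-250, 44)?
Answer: Add(136772, Mul(5, Pow(180913, Rational(1, 2)))) ≈ 1.3890e+5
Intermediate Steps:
X = -213 (X = Add(-7, Add(-250, 44)) = Add(-7, -206) = -213)
Function('a')(M) = Mul(4, Pow(M, 2)) (Function('a')(M) = Pow(Mul(2, M), 2) = Mul(4, Pow(M, 2)))
Function('h')(B, S) = Add(-3, Pow(Add(Pow(B, 2), Pow(S, 2)), Rational(1, 2)))
Add(Add(Function('h')(Function('a')(-23), X), 304414), -167639) = Add(Add(Add(-3, Pow(Add(Pow(Mul(4, Pow(-23, 2)), 2), Pow(-213, 2)), Rational(1, 2))), 304414), -167639) = Add(Add(Add(-3, Pow(Add(Pow(Mul(4, 529), 2), 45369), Rational(1, 2))), 304414), -167639) = Add(Add(Add(-3, Pow(Add(Pow(2116, 2), 45369), Rational(1, 2))), 304414), -167639) = Add(Add(Add(-3, Pow(Add(4477456, 45369), Rational(1, 2))), 304414), -167639) = Add(Add(Add(-3, Pow(4522825, Rational(1, 2))), 304414), -167639) = Add(Add(Add(-3, Mul(5, Pow(180913, Rational(1, 2)))), 304414), -167639) = Add(Add(304411, Mul(5, Pow(180913, Rational(1, 2)))), -167639) = Add(136772, Mul(5, Pow(180913, Rational(1, 2))))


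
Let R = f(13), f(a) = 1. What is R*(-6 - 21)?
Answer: -27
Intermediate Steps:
R = 1
R*(-6 - 21) = 1*(-6 - 21) = 1*(-27) = -27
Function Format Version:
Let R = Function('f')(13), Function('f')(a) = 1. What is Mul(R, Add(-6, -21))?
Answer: -27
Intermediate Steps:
R = 1
Mul(R, Add(-6, -21)) = Mul(1, Add(-6, -21)) = Mul(1, -27) = -27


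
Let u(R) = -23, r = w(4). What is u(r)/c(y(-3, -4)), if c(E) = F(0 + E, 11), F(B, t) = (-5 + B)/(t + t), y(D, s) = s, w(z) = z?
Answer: 506/9 ≈ 56.222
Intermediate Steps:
r = 4
F(B, t) = (-5 + B)/(2*t) (F(B, t) = (-5 + B)/((2*t)) = (-5 + B)*(1/(2*t)) = (-5 + B)/(2*t))
c(E) = -5/22 + E/22 (c(E) = (½)*(-5 + (0 + E))/11 = (½)*(1/11)*(-5 + E) = -5/22 + E/22)
u(r)/c(y(-3, -4)) = -23/(-5/22 + (1/22)*(-4)) = -23/(-5/22 - 2/11) = -23/(-9/22) = -23*(-22/9) = 506/9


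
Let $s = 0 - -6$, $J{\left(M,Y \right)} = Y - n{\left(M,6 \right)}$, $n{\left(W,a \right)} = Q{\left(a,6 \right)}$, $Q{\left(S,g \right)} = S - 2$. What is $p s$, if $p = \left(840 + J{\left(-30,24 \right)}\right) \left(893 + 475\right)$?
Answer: $7058880$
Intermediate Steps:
$Q{\left(S,g \right)} = -2 + S$
$n{\left(W,a \right)} = -2 + a$
$J{\left(M,Y \right)} = -4 + Y$ ($J{\left(M,Y \right)} = Y - \left(-2 + 6\right) = Y - 4 = -4 + Y$)
$s = 6$ ($s = 0 + 6 = 6$)
$p = 1176480$ ($p = \left(840 + \left(-4 + 24\right)\right) \left(893 + 475\right) = \left(840 + 20\right) 1368 = 860 \cdot 1368 = 1176480$)
$p s = 1176480 \cdot 6 = 7058880$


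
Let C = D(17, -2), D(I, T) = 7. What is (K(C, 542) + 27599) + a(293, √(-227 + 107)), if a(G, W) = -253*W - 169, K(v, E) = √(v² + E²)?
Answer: 27430 + √293813 - 506*I*√30 ≈ 27972.0 - 2771.5*I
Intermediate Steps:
C = 7
K(v, E) = √(E² + v²)
a(G, W) = -169 - 253*W
(K(C, 542) + 27599) + a(293, √(-227 + 107)) = (√(542² + 7²) + 27599) + (-169 - 253*√(-227 + 107)) = (√(293764 + 49) + 27599) + (-169 - 506*I*√30) = (√293813 + 27599) + (-169 - 506*I*√30) = (27599 + √293813) + (-169 - 506*I*√30) = 27430 + √293813 - 506*I*√30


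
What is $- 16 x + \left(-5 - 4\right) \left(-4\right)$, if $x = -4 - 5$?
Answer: $180$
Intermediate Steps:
$x = -9$
$- 16 x + \left(-5 - 4\right) \left(-4\right) = \left(-16\right) \left(-9\right) + \left(-5 - 4\right) \left(-4\right) = 144 - -36 = 144 + 36 = 180$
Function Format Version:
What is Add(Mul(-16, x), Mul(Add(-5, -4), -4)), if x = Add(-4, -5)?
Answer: 180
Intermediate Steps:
x = -9
Add(Mul(-16, x), Mul(Add(-5, -4), -4)) = Add(Mul(-16, -9), Mul(Add(-5, -4), -4)) = Add(144, Mul(-9, -4)) = Add(144, 36) = 180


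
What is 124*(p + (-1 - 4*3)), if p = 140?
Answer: 15748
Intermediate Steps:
124*(p + (-1 - 4*3)) = 124*(140 + (-1 - 4*3)) = 124*(140 + (-1 - 12)) = 124*(140 - 13) = 124*127 = 15748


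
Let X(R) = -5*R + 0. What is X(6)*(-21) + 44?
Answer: 674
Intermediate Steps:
X(R) = -5*R
X(6)*(-21) + 44 = -5*6*(-21) + 44 = -30*(-21) + 44 = 630 + 44 = 674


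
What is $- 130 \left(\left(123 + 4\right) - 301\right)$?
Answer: $22620$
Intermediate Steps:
$- 130 \left(\left(123 + 4\right) - 301\right) = - 130 \left(127 - 301\right) = \left(-130\right) \left(-174\right) = 22620$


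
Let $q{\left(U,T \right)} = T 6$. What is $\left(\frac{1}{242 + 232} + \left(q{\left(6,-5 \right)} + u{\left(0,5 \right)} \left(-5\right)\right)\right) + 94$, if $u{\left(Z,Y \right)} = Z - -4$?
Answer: $\frac{20857}{474} \approx 44.002$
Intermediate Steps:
$q{\left(U,T \right)} = 6 T$
$u{\left(Z,Y \right)} = 4 + Z$ ($u{\left(Z,Y \right)} = Z + 4 = 4 + Z$)
$\left(\frac{1}{242 + 232} + \left(q{\left(6,-5 \right)} + u{\left(0,5 \right)} \left(-5\right)\right)\right) + 94 = \left(\frac{1}{242 + 232} + \left(6 \left(-5\right) + \left(4 + 0\right) \left(-5\right)\right)\right) + 94 = \left(\frac{1}{474} + \left(-30 + 4 \left(-5\right)\right)\right) + 94 = \left(\frac{1}{474} - 50\right) + 94 = - \frac{23699}{474} + 94 = \frac{20857}{474}$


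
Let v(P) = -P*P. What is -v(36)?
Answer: 1296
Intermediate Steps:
v(P) = -P**2
-v(36) = -(-1)*36**2 = -(-1)*1296 = -1*(-1296) = 1296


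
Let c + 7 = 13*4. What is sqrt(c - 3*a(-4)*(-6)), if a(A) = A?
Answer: 3*I*sqrt(3) ≈ 5.1962*I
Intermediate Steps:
c = 45 (c = -7 + 13*4 = -7 + 52 = 45)
sqrt(c - 3*a(-4)*(-6)) = sqrt(45 - 3*(-4)*(-6)) = sqrt(45 + 12*(-6)) = sqrt(45 - 72) = sqrt(-27) = 3*I*sqrt(3)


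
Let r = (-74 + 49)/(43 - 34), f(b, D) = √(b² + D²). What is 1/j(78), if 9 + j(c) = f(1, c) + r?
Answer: 954/481649 + 81*√6085/481649 ≈ 0.015099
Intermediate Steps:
f(b, D) = √(D² + b²)
r = -25/9 ≈ -2.7778
j(c) = -106/9 + √(1 + c²) (j(c) = -9 + (√(c² + 1²) - 25/9) = -9 + (√(c² + 1) - 25/9) = -9 + (√(1 + c²) - 25/9) = -9 + (-25/9 + √(1 + c²)) = -106/9 + √(1 + c²))
1/j(78) = 1/(-106/9 + √(1 + 78²)) = 1/(-106/9 + √(1 + 6084)) = 1/(-106/9 + √6085)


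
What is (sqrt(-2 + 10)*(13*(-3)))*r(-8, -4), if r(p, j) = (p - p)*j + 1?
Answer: -78*sqrt(2) ≈ -110.31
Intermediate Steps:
r(p, j) = 1 (r(p, j) = 0*j + 1 = 0 + 1 = 1)
(sqrt(-2 + 10)*(13*(-3)))*r(-8, -4) = (sqrt(-2 + 10)*(13*(-3)))*1 = (sqrt(8)*(-39))*1 = ((2*sqrt(2))*(-39))*1 = -78*sqrt(2)*1 = -78*sqrt(2)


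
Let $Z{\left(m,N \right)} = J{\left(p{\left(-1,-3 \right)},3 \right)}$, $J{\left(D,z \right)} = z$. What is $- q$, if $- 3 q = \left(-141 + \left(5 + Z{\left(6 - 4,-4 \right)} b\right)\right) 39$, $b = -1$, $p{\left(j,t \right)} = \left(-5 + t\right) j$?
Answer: $-1807$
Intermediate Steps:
$p{\left(j,t \right)} = j \left(-5 + t\right)$
$Z{\left(m,N \right)} = 3$
$q = 1807$ ($q = - \frac{\left(-141 + \left(5 + 3 \left(-1\right)\right)\right) 39}{3} = - \frac{\left(-141 + \left(5 - 3\right)\right) 39}{3} = - \frac{\left(-141 + 2\right) 39}{3} = - \frac{\left(-139\right) 39}{3} = \left(- \frac{1}{3}\right) \left(-5421\right) = 1807$)
$- q = \left(-1\right) 1807 = -1807$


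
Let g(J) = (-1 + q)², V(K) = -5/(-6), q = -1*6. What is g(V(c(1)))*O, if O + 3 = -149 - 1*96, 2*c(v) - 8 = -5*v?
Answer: -12152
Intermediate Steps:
c(v) = 4 - 5*v/2 (c(v) = 4 + (-5*v)/2 = 4 - 5*v/2)
q = -6
O = -248 (O = -3 + (-149 - 1*96) = -3 + (-149 - 96) = -3 - 245 = -248)
V(K) = ⅚ (V(K) = -5*(-⅙) = ⅚)
g(J) = 49 (g(J) = (-1 - 6)² = (-7)² = 49)
g(V(c(1)))*O = 49*(-248) = -12152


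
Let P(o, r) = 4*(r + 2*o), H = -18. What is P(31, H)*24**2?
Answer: 101376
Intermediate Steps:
P(o, r) = 4*r + 8*o
P(31, H)*24**2 = (4*(-18) + 8*31)*24**2 = (-72 + 248)*576 = 176*576 = 101376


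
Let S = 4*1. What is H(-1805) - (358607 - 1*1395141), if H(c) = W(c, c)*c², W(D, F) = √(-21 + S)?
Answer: 1036534 + 3258025*I*√17 ≈ 1.0365e+6 + 1.3433e+7*I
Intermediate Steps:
S = 4
W(D, F) = I*√17 (W(D, F) = √(-21 + 4) = √(-17) = I*√17)
H(c) = I*√17*c² (H(c) = (I*√17)*c² = I*√17*c²)
H(-1805) - (358607 - 1*1395141) = I*√17*(-1805)² - (358607 - 1*1395141) = I*√17*3258025 - (358607 - 1395141) = 3258025*I*√17 - 1*(-1036534) = 3258025*I*√17 + 1036534 = 1036534 + 3258025*I*√17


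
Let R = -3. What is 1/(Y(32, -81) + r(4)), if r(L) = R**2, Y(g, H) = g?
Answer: 1/41 ≈ 0.024390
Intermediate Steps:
r(L) = 9 (r(L) = (-3)**2 = 9)
1/(Y(32, -81) + r(4)) = 1/(32 + 9) = 1/41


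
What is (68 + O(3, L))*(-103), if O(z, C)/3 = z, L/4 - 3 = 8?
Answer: -7931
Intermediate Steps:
L = 44 (L = 12 + 4*8 = 12 + 32 = 44)
O(z, C) = 3*z
(68 + O(3, L))*(-103) = (68 + 3*3)*(-103) = (68 + 9)*(-103) = 77*(-103) = -7931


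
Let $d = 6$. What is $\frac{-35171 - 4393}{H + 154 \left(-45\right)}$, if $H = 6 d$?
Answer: $\frac{2198}{383} \approx 5.7389$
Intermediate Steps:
$H = 36$ ($H = 6 \cdot 6 = 36$)
$\frac{-35171 - 4393}{H + 154 \left(-45\right)} = \frac{-35171 - 4393}{36 + 154 \left(-45\right)} = - \frac{39564}{36 - 6930} = - \frac{39564}{-6894} = \left(-39564\right) \left(- \frac{1}{6894}\right) = \frac{2198}{383}$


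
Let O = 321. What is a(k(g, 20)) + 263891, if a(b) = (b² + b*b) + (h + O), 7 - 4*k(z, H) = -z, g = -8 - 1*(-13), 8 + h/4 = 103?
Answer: 264610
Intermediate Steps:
h = 380 (h = -32 + 4*103 = -32 + 412 = 380)
g = 5 (g = -8 + 13 = 5)
k(z, H) = 7/4 + z/4 (k(z, H) = 7/4 - (-1)*z/4 = 7/4 + z/4)
a(b) = 701 + 2*b² (a(b) = (b² + b*b) + (380 + 321) = (b² + b²) + 701 = 2*b² + 701 = 701 + 2*b²)
a(k(g, 20)) + 263891 = (701 + 2*(7/4 + (¼)*5)²) + 263891 = (701 + 2*(7/4 + 5/4)²) + 263891 = (701 + 2*3²) + 263891 = (701 + 2*9) + 263891 = (701 + 18) + 263891 = 719 + 263891 = 264610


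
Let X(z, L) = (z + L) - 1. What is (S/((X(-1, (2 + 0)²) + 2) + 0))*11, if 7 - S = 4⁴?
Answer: -2739/4 ≈ -684.75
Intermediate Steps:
X(z, L) = -1 + L + z (X(z, L) = (L + z) - 1 = -1 + L + z)
S = -249 (S = 7 - 1*4⁴ = 7 - 1*256 = 7 - 256 = -249)
(S/((X(-1, (2 + 0)²) + 2) + 0))*11 = (-249/(((-1 + (2 + 0)² - 1) + 2) + 0))*11 = (-249/(((-1 + 2² - 1) + 2) + 0))*11 = (-249/(((-1 + 4 - 1) + 2) + 0))*11 = (-249/((2 + 2) + 0))*11 = (-249/(4 + 0))*11 = (-249/4)*11 = ((¼)*(-249))*11 = -249/4*11 = -2739/4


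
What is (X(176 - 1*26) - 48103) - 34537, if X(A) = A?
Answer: -82490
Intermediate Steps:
(X(176 - 1*26) - 48103) - 34537 = ((176 - 1*26) - 48103) - 34537 = ((176 - 26) - 48103) - 34537 = (150 - 48103) - 34537 = -47953 - 34537 = -82490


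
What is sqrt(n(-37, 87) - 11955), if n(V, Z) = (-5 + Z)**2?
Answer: I*sqrt(5231) ≈ 72.326*I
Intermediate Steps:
sqrt(n(-37, 87) - 11955) = sqrt((-5 + 87)**2 - 11955) = sqrt(82**2 - 11955) = sqrt(6724 - 11955) = sqrt(-5231) = I*sqrt(5231)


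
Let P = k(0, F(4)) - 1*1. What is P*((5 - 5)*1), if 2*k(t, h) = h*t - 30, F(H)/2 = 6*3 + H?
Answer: 0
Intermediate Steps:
F(H) = 36 + 2*H (F(H) = 2*(6*3 + H) = 2*(18 + H) = 36 + 2*H)
k(t, h) = -15 + h*t/2 (k(t, h) = (h*t - 30)/2 = (-30 + h*t)/2 = -15 + h*t/2)
P = -16 (P = (-15 + (½)*(36 + 2*4)*0) - 1*1 = (-15 + (½)*(36 + 8)*0) - 1 = (-15 + (½)*44*0) - 1 = (-15 + 0) - 1 = -15 - 1 = -16)
P*((5 - 5)*1) = -16*(5 - 5) = -0 = -16*0 = 0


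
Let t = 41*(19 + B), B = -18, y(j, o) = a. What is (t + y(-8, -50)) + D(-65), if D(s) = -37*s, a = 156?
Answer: 2602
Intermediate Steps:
y(j, o) = 156
t = 41 (t = 41*(19 - 18) = 41*1 = 41)
(t + y(-8, -50)) + D(-65) = (41 + 156) - 37*(-65) = 197 + 2405 = 2602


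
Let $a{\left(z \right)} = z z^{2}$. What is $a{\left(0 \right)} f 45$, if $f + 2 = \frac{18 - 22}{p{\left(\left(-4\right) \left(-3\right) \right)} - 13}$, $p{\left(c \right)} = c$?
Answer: $0$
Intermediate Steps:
$f = 2$ ($f = -2 + \frac{18 - 22}{\left(-4\right) \left(-3\right) - 13} = -2 - \frac{4}{12 - 13} = -2 - \frac{4}{-1} = -2 - -4 = -2 + 4 = 2$)
$a{\left(z \right)} = z^{3}$
$a{\left(0 \right)} f 45 = 0^{3} \cdot 2 \cdot 45 = 0 \cdot 2 \cdot 45 = 0 \cdot 45 = 0$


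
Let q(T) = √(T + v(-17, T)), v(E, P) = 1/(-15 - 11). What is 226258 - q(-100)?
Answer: 226258 - 51*I*√26/26 ≈ 2.2626e+5 - 10.002*I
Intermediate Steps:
v(E, P) = -1/26 (v(E, P) = 1/(-26) = -1/26)
q(T) = √(-1/26 + T) (q(T) = √(T - 1/26) = √(-1/26 + T))
226258 - q(-100) = 226258 - √(-26 + 676*(-100))/26 = 226258 - √(-26 - 67600)/26 = 226258 - √(-67626)/26 = 226258 - 51*I*√26/26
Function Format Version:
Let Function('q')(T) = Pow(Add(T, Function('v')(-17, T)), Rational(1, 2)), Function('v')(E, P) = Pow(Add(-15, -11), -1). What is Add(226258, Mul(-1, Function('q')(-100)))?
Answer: Add(226258, Mul(Rational(-51, 26), I, Pow(26, Rational(1, 2)))) ≈ Add(2.2626e+5, Mul(-10.002, I))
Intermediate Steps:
Function('v')(E, P) = Rational(-1, 26) (Function('v')(E, P) = Pow(-26, -1) = Rational(-1, 26))
Function('q')(T) = Pow(Add(Rational(-1, 26), T), Rational(1, 2)) (Function('q')(T) = Pow(Add(T, Rational(-1, 26)), Rational(1, 2)) = Pow(Add(Rational(-1, 26), T), Rational(1, 2)))
Add(226258, Mul(-1, Function('q')(-100))) = Add(226258, Mul(-1, Mul(Rational(1, 26), Pow(Add(-26, Mul(676, -100)), Rational(1, 2))))) = Add(226258, Mul(-1, Mul(Rational(1, 26), Pow(Add(-26, -67600), Rational(1, 2))))) = Add(226258, Mul(-1, Mul(Rational(1, 26), Pow(-67626, Rational(1, 2))))) = Add(226258, Mul(-1, Mul(Rational(1, 26), Mul(51, I, Pow(26, Rational(1, 2)))))) = Add(226258, Mul(-1, Mul(Rational(51, 26), I, Pow(26, Rational(1, 2))))) = Add(226258, Mul(Rational(-51, 26), I, Pow(26, Rational(1, 2))))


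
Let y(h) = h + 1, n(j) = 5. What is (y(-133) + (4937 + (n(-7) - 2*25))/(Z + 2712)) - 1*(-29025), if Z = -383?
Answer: 67296689/2329 ≈ 28895.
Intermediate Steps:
y(h) = 1 + h
(y(-133) + (4937 + (n(-7) - 2*25))/(Z + 2712)) - 1*(-29025) = ((1 - 133) + (4937 + (5 - 2*25))/(-383 + 2712)) - 1*(-29025) = (-132 + (4937 + (5 - 50))/2329) + 29025 = (-132 + (4937 - 45)*(1/2329)) + 29025 = (-132 + 4892*(1/2329)) + 29025 = (-132 + 4892/2329) + 29025 = -302536/2329 + 29025 = 67296689/2329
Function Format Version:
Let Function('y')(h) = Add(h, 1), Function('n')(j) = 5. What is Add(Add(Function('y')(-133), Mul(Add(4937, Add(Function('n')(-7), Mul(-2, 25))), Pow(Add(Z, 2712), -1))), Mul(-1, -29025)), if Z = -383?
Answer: Rational(67296689, 2329) ≈ 28895.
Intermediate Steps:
Function('y')(h) = Add(1, h)
Add(Add(Function('y')(-133), Mul(Add(4937, Add(Function('n')(-7), Mul(-2, 25))), Pow(Add(Z, 2712), -1))), Mul(-1, -29025)) = Add(Add(Add(1, -133), Mul(Add(4937, Add(5, Mul(-2, 25))), Pow(Add(-383, 2712), -1))), Mul(-1, -29025)) = Add(Add(-132, Mul(Add(4937, Add(5, -50)), Pow(2329, -1))), 29025) = Add(Add(-132, Mul(Add(4937, -45), Rational(1, 2329))), 29025) = Add(Add(-132, Mul(4892, Rational(1, 2329))), 29025) = Add(Add(-132, Rational(4892, 2329)), 29025) = Add(Rational(-302536, 2329), 29025) = Rational(67296689, 2329)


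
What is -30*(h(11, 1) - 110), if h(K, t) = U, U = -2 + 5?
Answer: 3210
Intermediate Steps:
U = 3
h(K, t) = 3
-30*(h(11, 1) - 110) = -30*(3 - 110) = -30*(-107) = 3210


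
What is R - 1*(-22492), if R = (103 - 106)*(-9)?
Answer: 22519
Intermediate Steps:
R = 27 (R = -3*(-9) = 27)
R - 1*(-22492) = 27 - 1*(-22492) = 27 + 22492 = 22519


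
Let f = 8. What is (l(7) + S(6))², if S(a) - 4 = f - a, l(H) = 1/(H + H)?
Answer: 7225/196 ≈ 36.862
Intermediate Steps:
l(H) = 1/(2*H)
S(a) = 12 - a (S(a) = 4 + (8 - a) = 12 - a)
(l(7) + S(6))² = ((½)/7 + (12 - 1*6))² = ((½)*(⅐) + (12 - 6))² = (1/14 + 6)² = (85/14)² = 7225/196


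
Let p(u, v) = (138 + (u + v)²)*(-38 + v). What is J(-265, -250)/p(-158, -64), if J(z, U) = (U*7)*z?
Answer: -231875/2520522 ≈ -0.091995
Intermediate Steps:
J(z, U) = 7*U*z (J(z, U) = (7*U)*z = 7*U*z)
p(u, v) = (-38 + v)*(138 + (u + v)²)
J(-265, -250)/p(-158, -64) = (7*(-250)*(-265))/(-5244 - 38*(-158 - 64)² + 138*(-64) - 64*(-158 - 64)²) = 463750/(-5244 - 38*(-222)² - 8832 - 64*(-222)²) = 463750/(-5244 - 38*49284 - 8832 - 64*49284) = 463750/(-5244 - 1872792 - 8832 - 3154176) = 463750/(-5041044) = 463750*(-1/5041044) = -231875/2520522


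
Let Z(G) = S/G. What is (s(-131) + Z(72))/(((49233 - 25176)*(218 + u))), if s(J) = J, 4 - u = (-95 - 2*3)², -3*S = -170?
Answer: 14063/25926998724 ≈ 5.4241e-7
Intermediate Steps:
S = 170/3 (S = -⅓*(-170) = 170/3 ≈ 56.667)
Z(G) = 170/(3*G)
u = -10197 (u = 4 - (-95 - 2*3)² = 4 - (-95 - 6)² = 4 - 1*(-101)² = 4 - 1*10201 = 4 - 10201 = -10197)
(s(-131) + Z(72))/(((49233 - 25176)*(218 + u))) = (-131 + (170/3)/72)/(((49233 - 25176)*(218 - 10197))) = (-131 + (170/3)*(1/72))/((24057*(-9979))) = (-131 + 85/108)/(-240064803) = -14063/108*(-1/240064803) = 14063/25926998724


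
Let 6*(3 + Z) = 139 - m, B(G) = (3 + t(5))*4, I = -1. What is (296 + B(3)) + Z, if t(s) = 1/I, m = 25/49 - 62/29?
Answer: 1383079/4263 ≈ 324.44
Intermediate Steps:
m = -2313/1421 (m = 25*(1/49) - 62*1/29 = 25/49 - 62/29 = -2313/1421 ≈ -1.6277)
t(s) = -1 (t(s) = 1/(-1) = -1)
B(G) = 8 (B(G) = (3 - 1)*4 = 2*4 = 8)
Z = 87127/4263 (Z = -3 + (139 - 1*(-2313/1421))/6 = -3 + (139 + 2313/1421)/6 = -3 + (1/6)*(199832/1421) = -3 + 99916/4263 = 87127/4263 ≈ 20.438)
(296 + B(3)) + Z = (296 + 8) + 87127/4263 = 304 + 87127/4263 = 1383079/4263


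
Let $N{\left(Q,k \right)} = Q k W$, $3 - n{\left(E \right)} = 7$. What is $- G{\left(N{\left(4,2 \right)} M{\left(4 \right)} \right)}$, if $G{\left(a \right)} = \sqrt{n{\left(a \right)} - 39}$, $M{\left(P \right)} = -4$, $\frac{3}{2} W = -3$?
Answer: $- i \sqrt{43} \approx - 6.5574 i$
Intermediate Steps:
$W = -2$ ($W = \frac{2}{3} \left(-3\right) = -2$)
$n{\left(E \right)} = -4$ ($n{\left(E \right)} = 3 - 7 = -4$)
$N{\left(Q,k \right)} = - 2 Q k$ ($N{\left(Q,k \right)} = Q k \left(-2\right) = - 2 Q k$)
$G{\left(a \right)} = i \sqrt{43}$ ($G{\left(a \right)} = \sqrt{-4 - 39} = \sqrt{-43} = i \sqrt{43}$)
$- G{\left(N{\left(4,2 \right)} M{\left(4 \right)} \right)} = - i \sqrt{43}$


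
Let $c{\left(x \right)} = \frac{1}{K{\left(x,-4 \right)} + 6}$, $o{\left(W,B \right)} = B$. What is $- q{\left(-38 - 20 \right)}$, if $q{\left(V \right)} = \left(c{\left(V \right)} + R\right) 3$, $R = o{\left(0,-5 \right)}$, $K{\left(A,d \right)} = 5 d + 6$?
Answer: $\frac{123}{8} \approx 15.375$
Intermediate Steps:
$K{\left(A,d \right)} = 6 + 5 d$
$c{\left(x \right)} = - \frac{1}{8}$ ($c{\left(x \right)} = \frac{1}{\left(6 + 5 \left(-4\right)\right) + 6} = \frac{1}{\left(6 - 20\right) + 6} = \frac{1}{-14 + 6} = \frac{1}{-8} = - \frac{1}{8}$)
$R = -5$
$q{\left(V \right)} = - \frac{123}{8}$ ($q{\left(V \right)} = \left(- \frac{1}{8} - 5\right) 3 = \left(- \frac{41}{8}\right) 3 = - \frac{123}{8}$)
$- q{\left(-38 - 20 \right)} = \left(-1\right) \left(- \frac{123}{8}\right) = \frac{123}{8}$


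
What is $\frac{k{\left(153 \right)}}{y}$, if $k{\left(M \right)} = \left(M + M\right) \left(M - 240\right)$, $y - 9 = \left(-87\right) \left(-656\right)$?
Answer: $- \frac{8874}{19027} \approx -0.46639$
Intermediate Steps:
$y = 57081$ ($y = 9 - -57072 = 9 + 57072 = 57081$)
$k{\left(M \right)} = 2 M \left(-240 + M\right)$
$\frac{k{\left(153 \right)}}{y} = \frac{2 \cdot 153 \left(-240 + 153\right)}{57081} = 2 \cdot 153 \left(-87\right) \frac{1}{57081} = \left(-26622\right) \frac{1}{57081} = - \frac{8874}{19027}$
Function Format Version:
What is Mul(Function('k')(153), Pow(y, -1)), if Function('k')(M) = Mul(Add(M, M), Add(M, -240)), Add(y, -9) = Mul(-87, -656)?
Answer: Rational(-8874, 19027) ≈ -0.46639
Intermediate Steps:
y = 57081 (y = Add(9, Mul(-87, -656)) = Add(9, 57072) = 57081)
Function('k')(M) = Mul(2, M, Add(-240, M)) (Function('k')(M) = Mul(Mul(2, M), Add(-240, M)) = Mul(2, M, Add(-240, M)))
Mul(Function('k')(153), Pow(y, -1)) = Mul(Mul(2, 153, Add(-240, 153)), Pow(57081, -1)) = Mul(Mul(2, 153, -87), Rational(1, 57081)) = Mul(-26622, Rational(1, 57081)) = Rational(-8874, 19027)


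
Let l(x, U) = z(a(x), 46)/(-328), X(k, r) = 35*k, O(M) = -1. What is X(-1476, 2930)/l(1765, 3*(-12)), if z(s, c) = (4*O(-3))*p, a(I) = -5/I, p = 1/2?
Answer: -8472240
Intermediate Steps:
p = ½ ≈ 0.50000
z(s, c) = -2 (z(s, c) = (4*(-1))*(½) = -4*½ = -2)
l(x, U) = 1/164 (l(x, U) = -2/(-328) = -2*(-1/328) = 1/164)
X(-1476, 2930)/l(1765, 3*(-12)) = (35*(-1476))/(1/164) = -51660*164 = -8472240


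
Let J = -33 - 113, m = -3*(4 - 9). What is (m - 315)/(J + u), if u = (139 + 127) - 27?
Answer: -100/31 ≈ -3.2258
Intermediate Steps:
u = 239 (u = 266 - 27 = 239)
m = 15 (m = -3*(-5) = 15)
J = -146
(m - 315)/(J + u) = (15 - 315)/(-146 + 239) = -300/93 = -300*1/93 = -100/31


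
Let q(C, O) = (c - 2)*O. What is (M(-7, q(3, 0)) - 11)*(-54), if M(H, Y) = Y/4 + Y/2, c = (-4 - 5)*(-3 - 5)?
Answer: 594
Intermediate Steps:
c = 72 (c = -9*(-8) = 72)
q(C, O) = 70*O (q(C, O) = (72 - 2)*O = 70*O)
M(H, Y) = 3*Y/4 (M(H, Y) = Y*(¼) + Y*(½) = Y/4 + Y/2 = 3*Y/4)
(M(-7, q(3, 0)) - 11)*(-54) = (3*(70*0)/4 - 11)*(-54) = ((¾)*0 - 11)*(-54) = (0 - 11)*(-54) = -11*(-54) = 594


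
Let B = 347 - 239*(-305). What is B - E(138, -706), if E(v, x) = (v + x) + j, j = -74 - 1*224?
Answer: 74108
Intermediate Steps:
j = -298 (j = -74 - 224 = -298)
B = 73242 (B = 347 + 72895 = 73242)
E(v, x) = -298 + v + x (E(v, x) = (v + x) - 298 = -298 + v + x)
B - E(138, -706) = 73242 - (-298 + 138 - 706) = 73242 - 1*(-866) = 73242 + 866 = 74108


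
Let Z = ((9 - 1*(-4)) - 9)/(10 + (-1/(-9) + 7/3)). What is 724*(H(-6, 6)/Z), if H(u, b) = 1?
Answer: 20272/9 ≈ 2252.4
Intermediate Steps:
Z = 9/28 (Z = ((9 + 4) - 9)/(10 + (-1*(-⅑) + 7*(⅓))) = (13 - 9)/(10 + (⅑ + 7/3)) = 4/(10 + 22/9) = 4/(112/9) = 4*(9/112) = 9/28 ≈ 0.32143)
724*(H(-6, 6)/Z) = 724*(1/(9/28)) = 724*(1*(28/9)) = 724*(28/9) = 20272/9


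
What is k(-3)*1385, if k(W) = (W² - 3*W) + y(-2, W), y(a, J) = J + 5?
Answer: 27700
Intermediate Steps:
y(a, J) = 5 + J
k(W) = 5 + W² - 2*W (k(W) = (W² - 3*W) + (5 + W) = 5 + W² - 2*W)
k(-3)*1385 = (5 + (-3)² - 2*(-3))*1385 = (5 + 9 + 6)*1385 = 20*1385 = 27700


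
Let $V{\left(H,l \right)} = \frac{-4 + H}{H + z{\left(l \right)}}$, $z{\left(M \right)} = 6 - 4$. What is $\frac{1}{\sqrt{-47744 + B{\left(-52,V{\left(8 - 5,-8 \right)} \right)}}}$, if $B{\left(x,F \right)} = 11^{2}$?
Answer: $- \frac{i \sqrt{47623}}{47623} \approx - 0.0045824 i$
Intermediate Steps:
$z{\left(M \right)} = 2$ ($z{\left(M \right)} = 6 - 4 = 2$)
$V{\left(H,l \right)} = \frac{-4 + H}{2 + H}$ ($V{\left(H,l \right)} = \frac{-4 + H}{H + 2} = \frac{-4 + H}{2 + H}$)
$B{\left(x,F \right)} = 121$
$\frac{1}{\sqrt{-47744 + B{\left(-52,V{\left(8 - 5,-8 \right)} \right)}}} = \frac{1}{\sqrt{-47744 + 121}} = \frac{1}{\sqrt{-47623}} = \frac{1}{i \sqrt{47623}} = - \frac{i \sqrt{47623}}{47623}$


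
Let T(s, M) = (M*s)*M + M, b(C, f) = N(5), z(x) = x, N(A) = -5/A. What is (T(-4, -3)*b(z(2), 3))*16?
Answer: 624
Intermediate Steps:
b(C, f) = -1 (b(C, f) = -5/5 = -5*⅕ = -1)
T(s, M) = M + s*M² (T(s, M) = s*M² + M = M + s*M²)
(T(-4, -3)*b(z(2), 3))*16 = (-3*(1 - 3*(-4))*(-1))*16 = (-3*(1 + 12)*(-1))*16 = (-3*13*(-1))*16 = -39*(-1)*16 = 39*16 = 624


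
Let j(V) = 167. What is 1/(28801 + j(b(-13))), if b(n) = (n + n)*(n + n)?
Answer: 1/28968 ≈ 3.4521e-5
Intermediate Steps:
b(n) = 4*n² (b(n) = (2*n)*(2*n) = 4*n²)
1/(28801 + j(b(-13))) = 1/(28801 + 167) = 1/28968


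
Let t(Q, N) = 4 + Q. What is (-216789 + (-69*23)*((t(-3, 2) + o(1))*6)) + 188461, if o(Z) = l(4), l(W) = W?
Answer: -75938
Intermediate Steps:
o(Z) = 4
(-216789 + (-69*23)*((t(-3, 2) + o(1))*6)) + 188461 = (-216789 + (-69*23)*(((4 - 3) + 4)*6)) + 188461 = (-216789 - 1587*(1 + 4)*6) + 188461 = (-216789 - 7935*6) + 188461 = (-216789 - 1587*30) + 188461 = (-216789 - 47610) + 188461 = -264399 + 188461 = -75938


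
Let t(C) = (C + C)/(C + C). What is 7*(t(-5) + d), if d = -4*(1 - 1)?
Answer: 7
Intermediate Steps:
t(C) = 1 (t(C) = (2*C)/((2*C)) = (2*C)*(1/(2*C)) = 1)
d = 0 (d = -4*0 = 0)
7*(t(-5) + d) = 7*(1 + 0) = 7*1 = 7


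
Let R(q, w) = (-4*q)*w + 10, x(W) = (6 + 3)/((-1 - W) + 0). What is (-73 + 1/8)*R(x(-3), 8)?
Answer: 39061/4 ≈ 9765.3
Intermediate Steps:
x(W) = 9/(-1 - W)
R(q, w) = 10 - 4*q*w (R(q, w) = -4*q*w + 10 = 10 - 4*q*w)
(-73 + 1/8)*R(x(-3), 8) = (-73 + 1/8)*(10 - 4*(-9/(1 - 3))*8) = (-73 + ⅛)*(10 - 4*(-9/(-2))*8) = -583*(10 - 4*(-9*(-½))*8)/8 = -583*(10 - 4*9/2*8)/8 = -583*(10 - 144)/8 = -583/8*(-134) = 39061/4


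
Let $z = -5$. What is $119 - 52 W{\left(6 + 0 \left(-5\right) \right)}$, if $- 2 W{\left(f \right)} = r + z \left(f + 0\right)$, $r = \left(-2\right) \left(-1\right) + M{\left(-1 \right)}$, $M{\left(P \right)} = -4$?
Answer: $-713$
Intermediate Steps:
$r = -2$ ($r = \left(-2\right) \left(-1\right) - 4 = 2 - 4 = -2$)
$W{\left(f \right)} = 1 + \frac{5 f}{2}$ ($W{\left(f \right)} = - \frac{-2 - 5 \left(f + 0\right)}{2} = - \frac{-2 - 5 f}{2} = 1 + \frac{5 f}{2}$)
$119 - 52 W{\left(6 + 0 \left(-5\right) \right)} = 119 - 52 \left(1 + \frac{5 \left(6 + 0 \left(-5\right)\right)}{2}\right) = 119 - 52 \left(1 + \frac{5 \left(6 + 0\right)}{2}\right) = 119 - 52 \left(1 + \frac{5}{2} \cdot 6\right) = 119 - 52 \left(1 + 15\right) = 119 - 832 = -713$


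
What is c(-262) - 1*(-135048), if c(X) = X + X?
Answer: 134524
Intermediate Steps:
c(X) = 2*X
c(-262) - 1*(-135048) = 2*(-262) - 1*(-135048) = -524 + 135048 = 134524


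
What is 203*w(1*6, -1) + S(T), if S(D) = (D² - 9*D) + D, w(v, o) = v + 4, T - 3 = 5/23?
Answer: 1065730/529 ≈ 2014.6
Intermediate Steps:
T = 74/23 (T = 3 + 5/23 = 74/23 ≈ 3.2174)
w(v, o) = 4 + v
S(D) = D² - 8*D
203*w(1*6, -1) + S(T) = 203*(4 + 1*6) + 74*(-8 + 74/23)/23 = 203*(4 + 6) + (74/23)*(-110/23) = 203*10 - 8140/529 = 2030 - 8140/529 = 1065730/529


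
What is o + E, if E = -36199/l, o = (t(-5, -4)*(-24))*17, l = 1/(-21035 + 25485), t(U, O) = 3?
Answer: -161086774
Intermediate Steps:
l = 1/4450 ≈ 0.00022472
o = -1224 (o = (3*(-24))*17 = -72*17 = -1224)
E = -161085550 (E = -36199/1/4450 = -36199*4450 = -161085550)
o + E = -1224 - 161085550 = -161086774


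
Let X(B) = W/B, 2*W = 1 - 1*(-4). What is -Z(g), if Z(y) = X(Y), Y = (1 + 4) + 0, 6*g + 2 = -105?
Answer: -1/2 ≈ -0.50000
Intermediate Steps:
g = -107/6 (g = -1/3 + (1/6)*(-105) = -1/3 - 35/2 = -107/6 ≈ -17.833)
W = 5/2 (W = (1 - 1*(-4))/2 = (1 + 4)/2 = (1/2)*5 = 5/2 ≈ 2.5000)
Y = 5 (Y = 5 + 0 = 5)
X(B) = 5/(2*B)
Z(y) = 1/2 (Z(y) = (5/2)/5 = (5/2)*(1/5) = 1/2)
-Z(g) = -1*1/2 = -1/2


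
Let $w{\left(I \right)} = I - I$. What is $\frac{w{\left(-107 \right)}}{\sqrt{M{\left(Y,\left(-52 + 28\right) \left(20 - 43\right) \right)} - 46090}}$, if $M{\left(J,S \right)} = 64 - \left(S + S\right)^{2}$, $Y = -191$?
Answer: $0$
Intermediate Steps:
$M{\left(J,S \right)} = 64 - 4 S^{2}$ ($M{\left(J,S \right)} = 64 - \left(2 S\right)^{2} = 64 - 4 S^{2}$)
$w{\left(I \right)} = 0$
$\frac{w{\left(-107 \right)}}{\sqrt{M{\left(Y,\left(-52 + 28\right) \left(20 - 43\right) \right)} - 46090}} = \frac{0}{\sqrt{\left(64 - 4 \left(\left(-52 + 28\right) \left(20 - 43\right)\right)^{2}\right) - 46090}} = \frac{0}{\sqrt{\left(64 - 4 \left(\left(-24\right) \left(-23\right)\right)^{2}\right) - 46090}} = \frac{0}{\sqrt{\left(64 - 4 \cdot 552^{2}\right) - 46090}} = \frac{0}{\sqrt{\left(64 - 1218816\right) - 46090}} = \frac{0}{\sqrt{-1218752 - 46090}} = \frac{0}{\sqrt{-1264842}} = \frac{0}{3 i \sqrt{140538}} = 0 \left(- \frac{i \sqrt{140538}}{421614}\right) = 0$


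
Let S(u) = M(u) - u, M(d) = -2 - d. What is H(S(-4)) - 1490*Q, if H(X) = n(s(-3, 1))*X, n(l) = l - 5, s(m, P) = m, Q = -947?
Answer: 1410982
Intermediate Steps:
n(l) = -5 + l
S(u) = -2 - 2*u (S(u) = (-2 - u) - u = -2 - 2*u)
H(X) = -8*X (H(X) = (-5 - 3)*X = -8*X)
H(S(-4)) - 1490*Q = -8*(-2 - 2*(-4)) - 1490*(-947) = -8*(-2 + 8) + 1411030 = -8*6 + 1411030 = -48 + 1411030 = 1410982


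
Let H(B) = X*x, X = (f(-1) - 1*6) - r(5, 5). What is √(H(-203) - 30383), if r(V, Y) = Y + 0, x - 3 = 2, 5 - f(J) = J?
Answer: 2*I*√7602 ≈ 174.38*I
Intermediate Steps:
f(J) = 5 - J
x = 5 (x = 3 + 2 = 5)
r(V, Y) = Y
X = -5 (X = ((5 - 1*(-1)) - 1*6) - 1*5 = ((5 + 1) - 6) - 5 = (6 - 6) - 5 = 0 - 5 = -5)
H(B) = -25 (H(B) = -5*5 = -25)
√(H(-203) - 30383) = √(-25 - 30383) = √(-30408) = 2*I*√7602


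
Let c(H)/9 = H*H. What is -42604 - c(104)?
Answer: -139948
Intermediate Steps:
c(H) = 9*H² (c(H) = 9*(H*H) = 9*H²)
-42604 - c(104) = -42604 - 9*104² = -42604 - 9*10816 = -42604 - 1*97344 = -42604 - 97344 = -139948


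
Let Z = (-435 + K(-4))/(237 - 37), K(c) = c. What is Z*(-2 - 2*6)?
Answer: 3073/100 ≈ 30.730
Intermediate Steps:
Z = -439/200 (Z = (-435 - 4)/(237 - 37) = -439/200 ≈ -2.1950)
Z*(-2 - 2*6) = -439*(-2 - 2*6)/200 = -439*(-2 - 12)/200 = -439/200*(-14) = 3073/100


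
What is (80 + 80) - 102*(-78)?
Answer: 8116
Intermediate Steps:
(80 + 80) - 102*(-78) = 160 + 7956 = 8116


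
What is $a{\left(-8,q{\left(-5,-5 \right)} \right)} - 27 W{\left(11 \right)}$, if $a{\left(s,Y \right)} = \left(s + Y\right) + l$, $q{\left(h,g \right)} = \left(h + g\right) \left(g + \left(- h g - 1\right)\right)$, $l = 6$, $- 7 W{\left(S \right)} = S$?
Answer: $\frac{2453}{7} \approx 350.43$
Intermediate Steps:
$W{\left(S \right)} = - \frac{S}{7}$
$q{\left(h,g \right)} = \left(g + h\right) \left(-1 + g - g h\right)$ ($q{\left(h,g \right)} = \left(g + h\right) \left(g - \left(1 + g h\right)\right) = \left(g + h\right) \left(-1 + g - g h\right)$)
$a{\left(s,Y \right)} = 6 + Y + s$ ($a{\left(s,Y \right)} = \left(s + Y\right) + 6 = \left(Y + s\right) + 6 = 6 + Y + s$)
$a{\left(-8,q{\left(-5,-5 \right)} \right)} - 27 W{\left(11 \right)} = \left(6 - \left(-35 - 275\right) - 8\right) - 27 \left(\left(- \frac{1}{7}\right) 11\right) = \left(6 + \left(25 + 5 + 5 + 25 - \left(-5\right) 25 - \left(-5\right) 25\right) - 8\right) - - \frac{297}{7} = \left(6 + \left(25 + 5 + 5 + 25 + 125 + 125\right) - 8\right) + \frac{297}{7} = \left(6 + 310 - 8\right) + \frac{297}{7} = 308 + \frac{297}{7} = \frac{2453}{7}$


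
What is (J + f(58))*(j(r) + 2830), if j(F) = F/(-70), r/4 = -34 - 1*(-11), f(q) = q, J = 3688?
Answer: 371213616/35 ≈ 1.0606e+7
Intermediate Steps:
r = -92 (r = 4*(-34 - 1*(-11)) = 4*(-34 + 11) = 4*(-23) = -92)
j(F) = -F/70 (j(F) = F*(-1/70) = -F/70)
(J + f(58))*(j(r) + 2830) = (3688 + 58)*(-1/70*(-92) + 2830) = 3746*(46/35 + 2830) = 3746*(99096/35) = 371213616/35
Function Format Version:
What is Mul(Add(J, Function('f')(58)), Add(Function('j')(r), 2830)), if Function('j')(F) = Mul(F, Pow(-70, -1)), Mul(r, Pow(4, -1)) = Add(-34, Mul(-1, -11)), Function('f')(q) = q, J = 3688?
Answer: Rational(371213616, 35) ≈ 1.0606e+7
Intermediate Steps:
r = -92 (r = Mul(4, Add(-34, Mul(-1, -11))) = Mul(4, Add(-34, 11)) = Mul(4, -23) = -92)
Function('j')(F) = Mul(Rational(-1, 70), F) (Function('j')(F) = Mul(F, Rational(-1, 70)) = Mul(Rational(-1, 70), F))
Mul(Add(J, Function('f')(58)), Add(Function('j')(r), 2830)) = Mul(Add(3688, 58), Add(Mul(Rational(-1, 70), -92), 2830)) = Mul(3746, Add(Rational(46, 35), 2830)) = Mul(3746, Rational(99096, 35)) = Rational(371213616, 35)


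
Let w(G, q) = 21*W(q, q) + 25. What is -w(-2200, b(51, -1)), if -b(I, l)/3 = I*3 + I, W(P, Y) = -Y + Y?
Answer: -25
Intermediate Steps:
W(P, Y) = 0
b(I, l) = -12*I (b(I, l) = -3*(I*3 + I) = -3*(3*I + I) = -12*I)
w(G, q) = 25 (w(G, q) = 21*0 + 25 = 0 + 25 = 25)
-w(-2200, b(51, -1)) = -1*25 = -25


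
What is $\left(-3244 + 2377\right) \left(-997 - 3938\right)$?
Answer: $4278645$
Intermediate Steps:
$\left(-3244 + 2377\right) \left(-997 - 3938\right) = \left(-867\right) \left(-4935\right) = 4278645$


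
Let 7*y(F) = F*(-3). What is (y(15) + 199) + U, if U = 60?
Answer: 1768/7 ≈ 252.57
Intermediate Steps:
y(F) = -3*F/7 (y(F) = (F*(-3))/7 = (-3*F)/7 = -3*F/7)
(y(15) + 199) + U = (-3/7*15 + 199) + 60 = (-45/7 + 199) + 60 = 1348/7 + 60 = 1768/7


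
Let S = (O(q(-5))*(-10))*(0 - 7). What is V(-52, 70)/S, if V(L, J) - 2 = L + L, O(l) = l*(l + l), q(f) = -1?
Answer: -51/70 ≈ -0.72857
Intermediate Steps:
O(l) = 2*l² (O(l) = l*(2*l) = 2*l²)
S = 140 (S = ((2*(-1)²)*(-10))*(0 - 7) = ((2*1)*(-10))*(-7) = (2*(-10))*(-7) = -20*(-7) = 140)
V(L, J) = 2 + 2*L (V(L, J) = 2 + (L + L) = 2 + 2*L)
V(-52, 70)/S = (2 + 2*(-52))/140 = (2 - 104)*(1/140) = -102*1/140 = -51/70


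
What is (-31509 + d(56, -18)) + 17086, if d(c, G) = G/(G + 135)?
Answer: -187501/13 ≈ -14423.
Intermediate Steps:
d(c, G) = G/(135 + G)
(-31509 + d(56, -18)) + 17086 = (-31509 - 18/(135 - 18)) + 17086 = (-31509 - 18/117) + 17086 = (-31509 - 18*1/117) + 17086 = (-31509 - 2/13) + 17086 = -409619/13 + 17086 = -187501/13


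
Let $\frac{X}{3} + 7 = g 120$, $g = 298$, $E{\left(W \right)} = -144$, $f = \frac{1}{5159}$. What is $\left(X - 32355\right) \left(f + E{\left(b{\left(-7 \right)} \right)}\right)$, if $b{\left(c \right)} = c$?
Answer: $- \frac{55645807080}{5159} \approx -1.0786 \cdot 10^{7}$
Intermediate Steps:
$f = \frac{1}{5159} \approx 0.00019384$
$X = 107259$ ($X = -21 + 3 \cdot 298 \cdot 120 = -21 + 3 \cdot 35760 = -21 + 107280 = 107259$)
$\left(X - 32355\right) \left(f + E{\left(b{\left(-7 \right)} \right)}\right) = \left(107259 - 32355\right) \left(\frac{1}{5159} - 144\right) = 74904 \left(- \frac{742895}{5159}\right) = - \frac{55645807080}{5159}$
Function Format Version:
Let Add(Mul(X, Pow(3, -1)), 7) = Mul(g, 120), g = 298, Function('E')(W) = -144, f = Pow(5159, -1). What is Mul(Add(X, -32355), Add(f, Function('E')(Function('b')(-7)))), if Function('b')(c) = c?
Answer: Rational(-55645807080, 5159) ≈ -1.0786e+7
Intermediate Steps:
f = Rational(1, 5159) ≈ 0.00019384
X = 107259 (X = Add(-21, Mul(3, Mul(298, 120))) = Add(-21, Mul(3, 35760)) = Add(-21, 107280) = 107259)
Mul(Add(X, -32355), Add(f, Function('E')(Function('b')(-7)))) = Mul(Add(107259, -32355), Add(Rational(1, 5159), -144)) = Mul(74904, Rational(-742895, 5159)) = Rational(-55645807080, 5159)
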